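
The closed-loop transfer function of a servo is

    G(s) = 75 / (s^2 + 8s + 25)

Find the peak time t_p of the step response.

Comparing s^2 + 8s + 25 to s^2 + 2ζωₙs + ωₙ²: ωₙ = 5 rad/s and ζ = 8/(2·5) = 0.8.
ζωₙ = 8/2 = 4, so ω_d = ωₙ√(1−ζ²) = √(ωₙ² − (ζωₙ)²) = √(25 − 4²) = √9 = 3 rad/s.
t_p = π/ω_d = π/3 ≈ 1.047 s.

t_p ≈ 1.047 s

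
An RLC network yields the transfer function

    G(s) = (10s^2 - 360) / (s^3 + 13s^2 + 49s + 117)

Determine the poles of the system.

The poles are the roots of the denominator s^3 + 13s^2 + 49s + 117 = 0.
Trying s = -9: the polynomial evaluates to 0, so (s + 9) is a factor.
Dividing out leaves s^2 + 4s + 13 = 0.
The quadratic formula then gives s = -2 ± 3j.

s = -2 ± 3j, -9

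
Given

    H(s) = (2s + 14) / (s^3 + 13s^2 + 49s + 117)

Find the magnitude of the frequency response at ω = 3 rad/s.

Substitute s = j3: numerator = 14 + j6, denominator = j120.
|H(j3)| = |14 + j6| / |j120| = 15.232 / 120 ≈ 0.1269.

|H(j3)| ≈ 0.1269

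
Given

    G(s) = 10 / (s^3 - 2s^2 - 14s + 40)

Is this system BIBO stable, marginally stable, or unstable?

The denominator s^3 - 2s^2 - 14s + 40 factors as (s + 4)(s^2 - 6s + 10), giving poles at s = -4, 3 ± j.
Since the pole(s) at s = 3 + j, 3 - j lie in the right half-plane, the system is unstable.

unstable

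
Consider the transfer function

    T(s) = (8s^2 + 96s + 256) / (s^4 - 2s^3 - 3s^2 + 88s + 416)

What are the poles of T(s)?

The poles are the roots of the denominator s^4 - 2s^3 - 3s^2 + 88s + 416 = 0.
No real roots exist; factor into two real quadratics: (s^2 - 8s + 32)(s^2 + 6s + 13) = 0.
Each quadratic gives a conjugate pair via the quadratic formula.

s = 4 + 4j, 4 - 4j, -3 + 2j, -3 - 2j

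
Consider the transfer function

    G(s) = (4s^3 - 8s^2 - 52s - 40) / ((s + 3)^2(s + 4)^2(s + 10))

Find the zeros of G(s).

s = 5, -1, -2

Set the numerator to zero: 4s^3 - 8s^2 - 52s - 40 = 0, i.e. 4·(s^3 - 2s^2 - 13s - 10) = 0.
Factoring: (s - 5)(s + 1)(s + 2) = 0.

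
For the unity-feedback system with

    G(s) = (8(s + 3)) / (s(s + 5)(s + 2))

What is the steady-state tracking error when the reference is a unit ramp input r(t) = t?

e_ss = 0.4167

G(s) has one pole at the origin.
This is a Type 1 system. Kv = lim_{s→0} s·G(s) = 24/10 = 12/5.
e_ss = 1/Kv = 1/(12/5) = 5/12 ≈ 0.4167.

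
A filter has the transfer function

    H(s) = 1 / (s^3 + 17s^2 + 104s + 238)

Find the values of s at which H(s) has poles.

The poles are the roots of the denominator s^3 + 17s^2 + 104s + 238 = 0.
Trying s = -7: the polynomial evaluates to 0, so (s + 7) is a factor.
Dividing out leaves s^2 + 10s + 34 = 0.
The quadratic formula then gives s = -5 ± 3j.

s = -5 + 3j, -5 - 3j, -7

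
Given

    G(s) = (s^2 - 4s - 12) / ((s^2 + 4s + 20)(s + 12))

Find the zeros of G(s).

s = -2, 6

Set the numerator to zero: s^2 - 4s - 12 = 0.
Factoring: (s + 2)(s - 6) = 0.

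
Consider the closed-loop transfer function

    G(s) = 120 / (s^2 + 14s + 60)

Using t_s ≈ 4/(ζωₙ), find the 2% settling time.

t_s ≈ 0.5714 s

Comparing s^2 + 14s + 60 to s^2 + 2ζωₙs + ωₙ²: ωₙ = √60 ≈ 7.746 rad/s and ζ = 14/(2·√60) ≈ 0.9037.
ζωₙ = 14/2 = 7, so t_s ≈ 4/(ζωₙ) = 4/7 ≈ 0.5714 s.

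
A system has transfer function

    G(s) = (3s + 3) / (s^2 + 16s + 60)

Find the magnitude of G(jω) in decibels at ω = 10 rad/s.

Substitute s = j10: numerator = 3 + j30, denominator = -40 + j160.
|G(j10)| = |3 + j30| / |-40 + j160| = 30.150 / 164.92 ≈ 0.1828.
In decibels: 20·log₁₀(0.1828) ≈ -14.8 dB.

|G(j10)|_dB ≈ -14.8 dB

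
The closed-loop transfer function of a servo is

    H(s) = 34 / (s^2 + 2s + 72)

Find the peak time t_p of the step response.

t_p ≈ 0.3728 s

Comparing s^2 + 2s + 72 to s^2 + 2ζωₙs + ωₙ²: ωₙ = √72 ≈ 8.485 rad/s and ζ = 2/(2·√72) ≈ 0.1179.
ζωₙ = 2/2 = 1, so ω_d = ωₙ√(1−ζ²) = √(ωₙ² − (ζωₙ)²) = √(72 − 1²) = √71 ≈ 8.426 rad/s.
t_p = π/ω_d = π/8.426 ≈ 0.3728 s.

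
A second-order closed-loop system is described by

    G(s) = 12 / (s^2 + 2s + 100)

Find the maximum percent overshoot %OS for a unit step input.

%OS ≈ 72.9%

Comparing s^2 + 2s + 100 to s^2 + 2ζωₙs + ωₙ²: ωₙ = 10 rad/s and ζ = 2/(2·10) = 0.1.
%OS = 100·exp(−πζ/√(1−ζ²)) = 100·exp(−π·0.1/√(1−0.1²)) ≈ 72.9%.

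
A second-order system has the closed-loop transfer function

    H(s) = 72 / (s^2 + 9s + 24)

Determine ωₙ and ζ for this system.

Compare the denominator to the standard form s^2 + 2ζωₙs + ωₙ².
ωₙ² = 24, so ωₙ = √24 ≈ 4.899 rad/s.
2ζωₙ = 9, so ζ = 9/(2·√24) ≈ 0.9186.

ωₙ ≈ 4.899 rad/s, ζ ≈ 0.9186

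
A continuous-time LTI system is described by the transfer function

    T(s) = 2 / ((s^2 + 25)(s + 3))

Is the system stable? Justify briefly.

The poles can be read from the denominator factors: s = ±5j, -3.
Since the simple pole(s) at s = ±5j lie on the jω-axis with none in the right half-plane, the system is marginally stable.

marginally stable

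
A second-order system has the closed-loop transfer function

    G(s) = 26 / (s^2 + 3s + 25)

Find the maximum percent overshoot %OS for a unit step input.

Comparing s^2 + 3s + 25 to s^2 + 2ζωₙs + ωₙ²: ωₙ = 5 rad/s and ζ = 3/(2·5) = 0.3.
%OS = 100·exp(−πζ/√(1−ζ²)) = 100·exp(−π·0.3/√(1−0.3²)) ≈ 37.2%.

%OS ≈ 37.2%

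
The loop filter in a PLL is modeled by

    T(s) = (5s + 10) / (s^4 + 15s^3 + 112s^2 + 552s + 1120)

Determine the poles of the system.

s = -7, -2 + 6j, -2 - 6j, -4

The poles are the roots of the denominator s^4 + 15s^3 + 112s^2 + 552s + 1120 = 0.
Trying s = -7: the polynomial evaluates to 0, so (s + 7) is a factor.
Dividing out leaves s^3 + 8s^2 + 56s + 160 = 0.
This factors further as (s^2 + 4s + 40)(s + 4) = 0.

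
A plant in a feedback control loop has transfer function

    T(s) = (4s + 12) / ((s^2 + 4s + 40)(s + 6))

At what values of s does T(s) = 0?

s = -3

Set the numerator to zero: 4s + 12 = 0, i.e. 4·(s + 3) = 0.
So s = -3.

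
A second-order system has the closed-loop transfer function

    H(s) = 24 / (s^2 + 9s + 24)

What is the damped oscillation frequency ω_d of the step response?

Comparing s^2 + 9s + 24 to s^2 + 2ζωₙs + ωₙ²: ωₙ = √24 ≈ 4.899 rad/s and ζ = 9/(2·√24) ≈ 0.9186.
ζωₙ = 9/2 = 4.5, so ω_d = ωₙ√(1−ζ²) = √(ωₙ² − (ζωₙ)²) = √(24 − 4.5²) = √3.75 ≈ 1.936 rad/s.

ω_d ≈ 1.936 rad/s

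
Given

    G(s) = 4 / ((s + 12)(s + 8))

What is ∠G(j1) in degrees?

∠G(j1) ≈ -11.89°

At s = j1: numerator = 4, denominator = 95 + j20.
∠G = ∠num − ∠den = 0° − (11.889°) = -11.89°.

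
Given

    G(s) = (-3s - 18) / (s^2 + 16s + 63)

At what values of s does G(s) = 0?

Set the numerator to zero: -3s - 18 = 0, i.e. -3·(s + 6) = 0.
So s = -6.

s = -6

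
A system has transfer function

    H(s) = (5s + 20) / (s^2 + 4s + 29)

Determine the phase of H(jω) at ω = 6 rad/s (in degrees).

At s = j6: numerator = 20 + j30, denominator = -7 + j24.
∠H = ∠num − ∠den = 56.310° − (106.26°) = -49.95°.

∠H(j6) ≈ -49.95°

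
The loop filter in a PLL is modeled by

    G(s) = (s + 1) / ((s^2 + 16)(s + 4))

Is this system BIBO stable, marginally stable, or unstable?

marginally stable

The poles can be read from the denominator factors: s = ±4j, -4.
Since the simple pole(s) at s = ±4j lie on the jω-axis with none in the right half-plane, the system is marginally stable.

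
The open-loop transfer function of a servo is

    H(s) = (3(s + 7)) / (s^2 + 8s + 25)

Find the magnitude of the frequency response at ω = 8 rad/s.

|H(j8)| ≈ 0.4255

Substitute s = j8: numerator = 21 + j24, denominator = -39 + j64.
|H(j8)| = |21 + j24| / |-39 + j64| = 31.890 / 74.947 ≈ 0.4255.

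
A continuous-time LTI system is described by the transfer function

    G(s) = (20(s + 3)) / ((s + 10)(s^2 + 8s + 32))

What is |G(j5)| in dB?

Substitute s = j5: numerator = 60 + j100, denominator = -130 + j435.
|G(j5)| = |60 + j100| / |-130 + j435| = 116.62 / 454.01 ≈ 0.2569.
In decibels: 20·log₁₀(0.2569) ≈ -11.8 dB.

|G(j5)|_dB ≈ -11.8 dB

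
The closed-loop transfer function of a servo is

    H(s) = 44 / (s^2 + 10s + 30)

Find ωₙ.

Compare the denominator to the standard form s^2 + 2ζωₙs + ωₙ².
ωₙ² = 30, so ωₙ = √30 ≈ 5.477 rad/s.

ωₙ ≈ 5.477 rad/s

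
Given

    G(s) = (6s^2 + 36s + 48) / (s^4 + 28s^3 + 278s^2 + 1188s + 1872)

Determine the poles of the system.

s = -12, -6, -5 ± j

The poles are the roots of the denominator s^4 + 28s^3 + 278s^2 + 1188s + 1872 = 0.
Trying s = -12: the polynomial evaluates to 0, so (s + 12) is a factor.
Dividing out leaves s^3 + 16s^2 + 86s + 156 = 0.
This factors further as (s + 6)(s^2 + 10s + 26) = 0.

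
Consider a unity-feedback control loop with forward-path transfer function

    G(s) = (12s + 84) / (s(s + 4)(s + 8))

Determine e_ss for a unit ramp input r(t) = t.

e_ss = 0.3810

G(s) has one pole at the origin.
This is a Type 1 system. Kv = lim_{s→0} s·G(s) = 84/32 = 21/8.
e_ss = 1/Kv = 1/(21/8) = 8/21 ≈ 0.3810.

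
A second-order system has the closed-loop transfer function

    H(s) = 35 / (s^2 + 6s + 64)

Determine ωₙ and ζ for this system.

ωₙ = 8 rad/s, ζ = 0.375

Compare the denominator to the standard form s^2 + 2ζωₙs + ωₙ².
ωₙ² = 64, so ωₙ = 8 rad/s.
2ζωₙ = 6, so ζ = 6/(2·8) = 0.375.
With ζ = 0.375 the response is underdamped.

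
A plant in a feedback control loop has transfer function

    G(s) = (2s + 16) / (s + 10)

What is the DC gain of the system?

Set s = 0: G(0) = (16) / (10) = 8/5.

G(0) = 8/5 ≈ 1.600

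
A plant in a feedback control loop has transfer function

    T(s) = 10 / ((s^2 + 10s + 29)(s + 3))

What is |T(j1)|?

|T(j1)| ≈ 0.1064

Substitute s = j1: numerator = 10, denominator = 74 + j58.
|T(j1)| = |10| / |74 + j58| = 10 / 94.021 ≈ 0.1064.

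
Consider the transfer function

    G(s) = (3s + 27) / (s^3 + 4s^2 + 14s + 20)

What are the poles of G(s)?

s = -2, -1 + 3j, -1 - 3j

The poles are the roots of the denominator s^3 + 4s^2 + 14s + 20 = 0.
Trying s = -2: the polynomial evaluates to 0, so (s + 2) is a factor.
Dividing out leaves s^2 + 2s + 10 = 0.
The quadratic formula then gives s = -1 ± 3j.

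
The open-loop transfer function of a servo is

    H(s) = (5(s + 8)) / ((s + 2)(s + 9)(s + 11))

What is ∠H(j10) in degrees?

At s = j10: numerator = 40 + j50, denominator = -2002 + j390.
∠H = ∠num − ∠den = 51.340° − (168.98°) = -117.6°.

∠H(j10) ≈ -117.6°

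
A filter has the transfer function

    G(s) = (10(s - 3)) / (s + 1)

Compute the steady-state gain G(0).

At s = 0 each factor (s + a) contributes a and each (s^2 + bs + c) contributes c.
G(0) = 10·(-3) / ((1)) = -30/1 = -30.

G(0) = -30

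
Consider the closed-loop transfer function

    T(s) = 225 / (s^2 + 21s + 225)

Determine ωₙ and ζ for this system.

ωₙ = 15 rad/s, ζ = 0.7

Compare the denominator to the standard form s^2 + 2ζωₙs + ωₙ².
ωₙ² = 225, so ωₙ = 15 rad/s.
2ζωₙ = 21, so ζ = 21/(2·15) = 0.7.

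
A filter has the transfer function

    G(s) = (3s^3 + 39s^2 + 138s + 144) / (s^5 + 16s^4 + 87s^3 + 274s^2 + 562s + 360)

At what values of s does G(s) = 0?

s = -8, -2, -3

Set the numerator to zero: 3s^3 + 39s^2 + 138s + 144 = 0, i.e. 3·(s^3 + 13s^2 + 46s + 48) = 0.
Factoring: (s + 8)(s + 2)(s + 3) = 0.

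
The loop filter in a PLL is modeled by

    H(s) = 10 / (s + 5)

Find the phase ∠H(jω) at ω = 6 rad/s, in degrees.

∠H(j6) ≈ -50.19°

At s = j6: numerator = 10, denominator = 5 + j6.
∠H = ∠num − ∠den = 0° − (50.194°) = -50.19°.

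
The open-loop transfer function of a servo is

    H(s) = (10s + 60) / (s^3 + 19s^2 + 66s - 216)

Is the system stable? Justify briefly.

unstable

The denominator s^3 + 19s^2 + 66s - 216 factors as (s - 2)(s + 9)(s + 12), giving poles at s = 2, -9, -12.
Since the pole(s) at s = 2 lie in the right half-plane, the system is unstable.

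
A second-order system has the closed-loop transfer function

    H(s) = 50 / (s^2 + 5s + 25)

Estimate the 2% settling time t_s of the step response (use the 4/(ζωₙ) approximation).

t_s ≈ 1.600 s

Comparing s^2 + 5s + 25 to s^2 + 2ζωₙs + ωₙ²: ωₙ = 5 rad/s and ζ = 5/(2·5) = 0.5.
ζωₙ = 5/2 = 2.5, so t_s ≈ 4/(ζωₙ) = 4/2.5 = 1.600 s.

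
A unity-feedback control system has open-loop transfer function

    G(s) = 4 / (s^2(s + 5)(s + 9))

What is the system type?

The denominator has 2 factors of s at the origin (free integrators), so this is a Type 2 system.

Type 2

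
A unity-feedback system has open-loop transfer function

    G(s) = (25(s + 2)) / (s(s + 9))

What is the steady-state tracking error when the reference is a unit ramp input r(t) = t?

G(s) has one pole at the origin.
This is a Type 1 system. Kv = lim_{s→0} s·G(s) = 50/9.
e_ss = 1/Kv = 1/(50/9) = 9/50 ≈ 0.1800.

e_ss = 0.1800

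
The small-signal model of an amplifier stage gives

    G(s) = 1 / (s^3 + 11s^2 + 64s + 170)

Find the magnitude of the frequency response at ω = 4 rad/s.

|G(j4)| ≈ 0.005206

Substitute s = j4: numerator = 1, denominator = -6 + j192.
|G(j4)| = |1| / |-6 + j192| = 1 / 192.09 ≈ 0.005206.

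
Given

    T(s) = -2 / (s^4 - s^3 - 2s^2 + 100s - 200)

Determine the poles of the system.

s = 2 + 4j, 2 - 4j, 2, -5

The poles are the roots of the denominator s^4 - s^3 - 2s^2 + 100s - 200 = 0.
Trying s = 2: the polynomial evaluates to 0, so (s - 2) is a factor.
Dividing out leaves s^3 + s^2 + 100 = 0.
This factors further as (s^2 - 4s + 20)(s + 5) = 0.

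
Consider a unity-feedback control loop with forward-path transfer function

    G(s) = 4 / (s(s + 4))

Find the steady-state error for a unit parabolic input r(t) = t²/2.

e_ss = ∞

G(s) has one pole at the origin.
This is a Type 1 system; Ka = lim_{s→0} s^2·G(s) = 0, so the steady-state error for a parabola input is infinite.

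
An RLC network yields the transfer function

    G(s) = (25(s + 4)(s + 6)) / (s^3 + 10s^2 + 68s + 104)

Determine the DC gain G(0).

G(0) = 75/13 ≈ 5.769

Set s = 0: G(0) = (600) / (104) = 75/13.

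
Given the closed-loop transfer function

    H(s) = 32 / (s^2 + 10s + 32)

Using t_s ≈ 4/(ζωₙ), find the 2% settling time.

t_s ≈ 0.8000 s

Comparing s^2 + 10s + 32 to s^2 + 2ζωₙs + ωₙ²: ωₙ = √32 ≈ 5.657 rad/s and ζ = 10/(2·√32) ≈ 0.8839.
ζωₙ = 10/2 = 5, so t_s ≈ 4/(ζωₙ) = 4/5 = 0.8000 s.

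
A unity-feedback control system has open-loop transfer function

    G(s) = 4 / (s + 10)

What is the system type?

Type 0

The denominator has no factor of s at the origin — no free integrator — so this is a Type 0 system.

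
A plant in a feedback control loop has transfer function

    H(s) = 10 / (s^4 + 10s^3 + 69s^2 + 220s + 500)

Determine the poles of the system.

s = -3 + 4j, -3 - 4j, -2 + 4j, -2 - 4j

The poles are the roots of the denominator s^4 + 10s^3 + 69s^2 + 220s + 500 = 0.
No real roots exist; factor into two real quadratics: (s^2 + 6s + 25)(s^2 + 4s + 20) = 0.
Each quadratic gives a conjugate pair via the quadratic formula.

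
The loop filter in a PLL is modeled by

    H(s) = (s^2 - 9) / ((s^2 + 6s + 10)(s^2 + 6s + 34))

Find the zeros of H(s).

s = 3, -3

Set the numerator to zero: s^2 - 9 = 0.
Factoring: (s - 3)(s + 3) = 0.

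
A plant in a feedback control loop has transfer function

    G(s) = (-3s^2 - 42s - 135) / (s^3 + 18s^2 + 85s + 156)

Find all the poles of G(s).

The poles are the roots of the denominator s^3 + 18s^2 + 85s + 156 = 0.
Trying s = -12: the polynomial evaluates to 0, so (s + 12) is a factor.
Dividing out leaves s^2 + 6s + 13 = 0.
The quadratic formula then gives s = -3 ± 2j.

s = -12, -3 + 2j, -3 - 2j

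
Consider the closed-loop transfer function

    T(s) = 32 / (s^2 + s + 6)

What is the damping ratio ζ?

Compare the denominator to the standard form s^2 + 2ζωₙs + ωₙ².
ωₙ² = 6, so ωₙ = √6 ≈ 2.449 rad/s.
2ζωₙ = 1, so ζ = 1/(2·√6) ≈ 0.2041.

ζ ≈ 0.2041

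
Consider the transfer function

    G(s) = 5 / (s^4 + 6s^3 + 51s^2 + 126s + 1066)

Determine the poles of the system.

s = 1 + 5j, 1 - 5j, -4 + 5j, -4 - 5j

The poles are the roots of the denominator s^4 + 6s^3 + 51s^2 + 126s + 1066 = 0.
No real roots exist; factor into two real quadratics: (s^2 - 2s + 26)(s^2 + 8s + 41) = 0.
Each quadratic gives a conjugate pair via the quadratic formula.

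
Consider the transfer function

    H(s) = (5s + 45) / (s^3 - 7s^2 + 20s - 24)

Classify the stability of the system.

The denominator s^3 - 7s^2 + 20s - 24 factors as (s - 3)(s^2 - 4s + 8), giving poles at s = 3, 2 + 2j, 2 - 2j.
Since the pole(s) at s = 3, 2 ± 2j lie in the right half-plane, the system is unstable.

unstable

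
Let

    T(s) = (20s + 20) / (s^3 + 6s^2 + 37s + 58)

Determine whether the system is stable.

The denominator s^3 + 6s^2 + 37s + 58 factors as (s^2 + 4s + 29)(s + 2), giving poles at s = -2 ± 5j, -2.
Since all poles lie strictly in the left half-plane, the system is stable.

stable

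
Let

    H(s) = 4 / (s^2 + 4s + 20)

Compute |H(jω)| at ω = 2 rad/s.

|H(j2)| ≈ 0.2236

Substitute s = j2: numerator = 4, denominator = 16 + j8.
|H(j2)| = |4| / |16 + j8| = 4 / 17.889 ≈ 0.2236.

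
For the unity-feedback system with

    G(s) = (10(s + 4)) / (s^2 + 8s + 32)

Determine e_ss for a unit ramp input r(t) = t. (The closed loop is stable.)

G(s) has no poles at the origin.
This is a Type 0 system; Kv = lim_{s→0} s·G(s) = 0, so the steady-state error for a ramp input is infinite.

e_ss = ∞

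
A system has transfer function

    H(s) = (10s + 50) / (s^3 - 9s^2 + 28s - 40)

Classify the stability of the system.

The denominator s^3 - 9s^2 + 28s - 40 factors as (s^2 - 4s + 8)(s - 5), giving poles at s = 2 ± 2j, 5.
Since the pole(s) at s = 2 + 2j, 2 - 2j, 5 lie in the right half-plane, the system is unstable.

unstable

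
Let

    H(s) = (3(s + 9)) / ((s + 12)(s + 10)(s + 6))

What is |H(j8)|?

|H(j8)| ≈ 0.01956

Substitute s = j8: numerator = 27 + j24, denominator = -1072 + j1504.
|H(j8)| = |27 + j24| / |-1072 + j1504| = 36.125 / 1846.9 ≈ 0.01956.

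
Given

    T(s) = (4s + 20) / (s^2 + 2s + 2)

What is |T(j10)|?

|T(j10)| ≈ 0.4471

Substitute s = j10: numerator = 20 + j40, denominator = -98 + j20.
|T(j10)| = |20 + j40| / |-98 + j20| = 44.721 / 100.02 ≈ 0.4471.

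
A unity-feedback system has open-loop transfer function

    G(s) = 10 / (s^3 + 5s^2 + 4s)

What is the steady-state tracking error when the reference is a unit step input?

G(s) has one pole at the origin.
This is a Type 1 system; for a step input the steady-state error is zero.

e_ss = 0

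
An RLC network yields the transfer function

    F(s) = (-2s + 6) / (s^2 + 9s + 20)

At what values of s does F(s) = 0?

s = 3

Set the numerator to zero: -2s + 6 = 0, i.e. -2·(s - 3) = 0.
So s = 3.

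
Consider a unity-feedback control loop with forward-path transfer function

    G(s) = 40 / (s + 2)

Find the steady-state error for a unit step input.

e_ss = 0.04762

G(s) has no poles at the origin.
This is a Type 0 system. Kp = lim_{s→0} G(s) = 40/2 = 20.
e_ss = 1/(1 + Kp) = 1/(1 + 20) = 1/21 ≈ 0.04762.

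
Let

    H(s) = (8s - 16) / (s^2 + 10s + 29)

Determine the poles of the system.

s = -5 + 2j, -5 - 2j

The poles are the roots of the denominator s^2 + 10s + 29 = 0.
Using the quadratic formula: s = (-10 ± √(-16))/2 = -5 ± 2j.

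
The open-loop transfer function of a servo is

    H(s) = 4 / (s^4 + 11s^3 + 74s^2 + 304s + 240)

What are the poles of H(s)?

s = -2 ± 6j, -6, -1

The poles are the roots of the denominator s^4 + 11s^3 + 74s^2 + 304s + 240 = 0.
Trying s = -6: the polynomial evaluates to 0, so (s + 6) is a factor.
Dividing out leaves s^3 + 5s^2 + 44s + 40 = 0.
This factors further as (s^2 + 4s + 40)(s + 1) = 0.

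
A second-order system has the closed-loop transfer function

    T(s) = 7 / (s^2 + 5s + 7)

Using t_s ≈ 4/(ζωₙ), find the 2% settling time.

Comparing s^2 + 5s + 7 to s^2 + 2ζωₙs + ωₙ²: ωₙ = √7 ≈ 2.646 rad/s and ζ = 5/(2·√7) ≈ 0.9449.
ζωₙ = 5/2 = 2.5, so t_s ≈ 4/(ζωₙ) = 4/2.5 = 1.600 s.

t_s ≈ 1.600 s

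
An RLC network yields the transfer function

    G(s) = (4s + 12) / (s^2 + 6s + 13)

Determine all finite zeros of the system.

s = -3

Set the numerator to zero: 4s + 12 = 0, i.e. 4·(s + 3) = 0.
So s = -3.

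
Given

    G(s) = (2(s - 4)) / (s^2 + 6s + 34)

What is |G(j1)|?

|G(j1)| ≈ 0.2459

Substitute s = j1: numerator = -8 + j2, denominator = 33 + j6.
|G(j1)| = |-8 + j2| / |33 + j6| = 8.2462 / 33.541 ≈ 0.2459.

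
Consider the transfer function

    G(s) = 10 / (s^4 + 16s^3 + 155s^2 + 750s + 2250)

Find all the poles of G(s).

The poles are the roots of the denominator s^4 + 16s^3 + 155s^2 + 750s + 2250 = 0.
No real roots exist; factor into two real quadratics: (s^2 + 10s + 50)(s^2 + 6s + 45) = 0.
Each quadratic gives a conjugate pair via the quadratic formula.

s = -5 + 5j, -5 - 5j, -3 + 6j, -3 - 6j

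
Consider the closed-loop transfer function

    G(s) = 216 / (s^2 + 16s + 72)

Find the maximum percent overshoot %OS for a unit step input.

%OS ≈ 0.0138%

Comparing s^2 + 16s + 72 to s^2 + 2ζωₙs + ωₙ²: ωₙ = √72 ≈ 8.485 rad/s and ζ = 16/(2·√72) ≈ 0.9428.
%OS = 100·exp(−πζ/√(1−ζ²)) = 100·exp(−π·0.9428/√(1−0.9428²)) ≈ 0.0138%.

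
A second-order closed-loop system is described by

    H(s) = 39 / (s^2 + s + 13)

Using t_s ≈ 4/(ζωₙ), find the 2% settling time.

t_s ≈ 8 s

Comparing s^2 + s + 13 to s^2 + 2ζωₙs + ωₙ²: ωₙ = √13 ≈ 3.606 rad/s and ζ = 1/(2·√13) ≈ 0.1387.
ζωₙ = 1/2 = 0.5, so t_s ≈ 4/(ζωₙ) = 4/0.5 = 8 s.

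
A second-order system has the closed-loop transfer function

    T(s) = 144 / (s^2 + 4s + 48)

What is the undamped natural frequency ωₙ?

Compare the denominator to the standard form s^2 + 2ζωₙs + ωₙ².
ωₙ² = 48, so ωₙ = √48 ≈ 6.928 rad/s.

ωₙ ≈ 6.928 rad/s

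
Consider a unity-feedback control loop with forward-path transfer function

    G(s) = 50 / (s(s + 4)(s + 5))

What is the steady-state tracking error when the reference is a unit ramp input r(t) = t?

e_ss = 0.4000

G(s) has one pole at the origin.
This is a Type 1 system. Kv = lim_{s→0} s·G(s) = 50/20 = 5/2.
e_ss = 1/Kv = 1/(5/2) = 2/5 ≈ 0.4000.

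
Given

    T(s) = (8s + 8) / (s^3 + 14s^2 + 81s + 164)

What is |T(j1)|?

Substitute s = j1: numerator = 8 + j8, denominator = 150 + j80.
|T(j1)| = |8 + j8| / |150 + j80| = 11.314 / 170 ≈ 0.06655.

|T(j1)| ≈ 0.06655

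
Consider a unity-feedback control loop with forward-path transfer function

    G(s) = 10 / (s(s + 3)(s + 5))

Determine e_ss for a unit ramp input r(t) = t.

G(s) has one pole at the origin.
This is a Type 1 system. Kv = lim_{s→0} s·G(s) = 10/15 = 2/3.
e_ss = 1/Kv = 1/(2/3) = 3/2 ≈ 1.500.

e_ss = 1.500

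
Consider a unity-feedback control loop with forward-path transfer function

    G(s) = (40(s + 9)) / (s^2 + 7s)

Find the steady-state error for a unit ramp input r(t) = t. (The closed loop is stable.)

G(s) has one pole at the origin.
This is a Type 1 system. Kv = lim_{s→0} s·G(s) = 360/7.
e_ss = 1/Kv = 1/(360/7) = 7/360 ≈ 0.01944.

e_ss = 0.01944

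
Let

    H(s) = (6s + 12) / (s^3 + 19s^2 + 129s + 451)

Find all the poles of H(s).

s = -4 ± 5j, -11

The poles are the roots of the denominator s^3 + 19s^2 + 129s + 451 = 0.
Trying s = -11: the polynomial evaluates to 0, so (s + 11) is a factor.
Dividing out leaves s^2 + 8s + 41 = 0.
The quadratic formula then gives s = -4 ± 5j.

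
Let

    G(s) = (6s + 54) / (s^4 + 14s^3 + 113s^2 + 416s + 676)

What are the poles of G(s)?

The poles are the roots of the denominator s^4 + 14s^3 + 113s^2 + 416s + 676 = 0.
No real roots exist; factor into two real quadratics: (s^2 + 8s + 52)(s^2 + 6s + 13) = 0.
Each quadratic gives a conjugate pair via the quadratic formula.

s = -4 + 6j, -4 - 6j, -3 + 2j, -3 - 2j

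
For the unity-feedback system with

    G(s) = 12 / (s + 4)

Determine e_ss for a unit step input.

e_ss = 0.2500

G(s) has no poles at the origin.
This is a Type 0 system. Kp = lim_{s→0} G(s) = 12/4 = 3.
e_ss = 1/(1 + Kp) = 1/(1 + 3) = 1/4 ≈ 0.2500.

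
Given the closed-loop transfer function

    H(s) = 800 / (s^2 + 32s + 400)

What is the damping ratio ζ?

Compare the denominator to the standard form s^2 + 2ζωₙs + ωₙ².
ωₙ² = 400, so ωₙ = 20 rad/s.
2ζωₙ = 32, so ζ = 32/(2·20) = 0.8.
With ζ = 0.8 the response is underdamped.

ζ = 0.8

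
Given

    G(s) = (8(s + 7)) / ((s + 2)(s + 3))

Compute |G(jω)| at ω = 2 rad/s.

|G(j2)| ≈ 5.711

Substitute s = j2: numerator = 56 + j16, denominator = 2 + j10.
|G(j2)| = |56 + j16| / |2 + j10| = 58.241 / 10.198 ≈ 5.711.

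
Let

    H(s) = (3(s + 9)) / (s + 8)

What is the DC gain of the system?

H(0) = 27/8 ≈ 3.375

At s = 0 each factor (s + a) contributes a and each (s^2 + bs + c) contributes c.
H(0) = 3·(9) / ((8)) = 27/8 = 27/8.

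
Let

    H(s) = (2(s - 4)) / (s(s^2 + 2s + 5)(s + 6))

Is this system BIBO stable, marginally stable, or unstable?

The poles can be read from the denominator factors: s = 0, -1 ± 2j, -6.
Since the simple pole(s) at s = 0 lie on the jω-axis with none in the right half-plane, the system is marginally stable.

marginally stable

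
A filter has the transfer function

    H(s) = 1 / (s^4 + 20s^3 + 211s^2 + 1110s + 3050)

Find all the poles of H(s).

The poles are the roots of the denominator s^4 + 20s^3 + 211s^2 + 1110s + 3050 = 0.
No real roots exist; factor into two real quadratics: (s^2 + 10s + 50)(s^2 + 10s + 61) = 0.
Each quadratic gives a conjugate pair via the quadratic formula.

s = -5 ± 5j, -5 ± 6j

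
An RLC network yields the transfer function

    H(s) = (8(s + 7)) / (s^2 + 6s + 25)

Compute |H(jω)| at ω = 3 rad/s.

|H(j3)| ≈ 2.530

Substitute s = j3: numerator = 56 + j24, denominator = 16 + j18.
|H(j3)| = |56 + j24| / |16 + j18| = 60.926 / 24.083 ≈ 2.530.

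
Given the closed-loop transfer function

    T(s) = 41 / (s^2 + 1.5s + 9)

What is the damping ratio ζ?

Compare the denominator to the standard form s^2 + 2ζωₙs + ωₙ².
ωₙ² = 9, so ωₙ = 3 rad/s.
2ζωₙ = 1.5, so ζ = 1.5/(2·3) = 0.25.

ζ = 0.25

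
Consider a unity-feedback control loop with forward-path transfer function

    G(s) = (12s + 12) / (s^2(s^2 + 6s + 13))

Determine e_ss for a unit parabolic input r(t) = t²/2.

e_ss = 1.083

G(s) has 2 poles at the origin.
This is a Type 2 system. Ka = lim_{s→0} s^2·G(s) = 12/13.
e_ss = 1/Ka = 1/(12/13) = 13/12 ≈ 1.083.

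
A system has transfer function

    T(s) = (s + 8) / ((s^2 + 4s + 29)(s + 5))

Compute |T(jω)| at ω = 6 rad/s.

|T(j6)| ≈ 0.05121

Substitute s = j6: numerator = 8 + j6, denominator = -179 + j78.
|T(j6)| = |8 + j6| / |-179 + j78| = 10 / 195.26 ≈ 0.05121.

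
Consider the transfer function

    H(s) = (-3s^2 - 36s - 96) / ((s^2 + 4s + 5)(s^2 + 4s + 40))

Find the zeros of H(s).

Set the numerator to zero: -3s^2 - 36s - 96 = 0, i.e. -3·(s^2 + 12s + 32) = 0.
Factoring: (s + 8)(s + 4) = 0.

s = -8, -4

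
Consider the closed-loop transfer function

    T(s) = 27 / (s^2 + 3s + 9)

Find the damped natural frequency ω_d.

Comparing s^2 + 3s + 9 to s^2 + 2ζωₙs + ωₙ²: ωₙ = 3 rad/s and ζ = 3/(2·3) = 0.5.
ζωₙ = 3/2 = 1.5, so ω_d = ωₙ√(1−ζ²) = √(ωₙ² − (ζωₙ)²) = √(9 − 1.5²) = √6.75 ≈ 2.598 rad/s.

ω_d ≈ 2.598 rad/s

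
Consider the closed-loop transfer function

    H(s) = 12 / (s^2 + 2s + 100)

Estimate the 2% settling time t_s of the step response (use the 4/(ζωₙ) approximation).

t_s ≈ 4 s

Comparing s^2 + 2s + 100 to s^2 + 2ζωₙs + ωₙ²: ωₙ = 10 rad/s and ζ = 2/(2·10) = 0.1.
ζωₙ = 2/2 = 1, so t_s ≈ 4/(ζωₙ) = 4/1 = 4 s.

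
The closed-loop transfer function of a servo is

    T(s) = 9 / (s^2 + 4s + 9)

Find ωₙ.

Compare the denominator to the standard form s^2 + 2ζωₙs + ωₙ².
ωₙ² = 9, so ωₙ = 3 rad/s.

ωₙ = 3 rad/s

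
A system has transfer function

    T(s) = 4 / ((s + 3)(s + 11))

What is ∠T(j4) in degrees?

At s = j4: numerator = 4, denominator = 17 + j56.
∠T = ∠num − ∠den = 0° − (73.113°) = -73.11°.

∠T(j4) ≈ -73.11°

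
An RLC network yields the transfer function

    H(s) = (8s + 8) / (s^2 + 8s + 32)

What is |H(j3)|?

|H(j3)| ≈ 0.7610

Substitute s = j3: numerator = 8 + j24, denominator = 23 + j24.
|H(j3)| = |8 + j24| / |23 + j24| = 25.298 / 33.242 ≈ 0.7610.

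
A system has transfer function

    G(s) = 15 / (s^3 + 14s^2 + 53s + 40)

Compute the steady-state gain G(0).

Set s = 0: G(0) = (15) / (40) = 3/8.

G(0) = 3/8 ≈ 0.3750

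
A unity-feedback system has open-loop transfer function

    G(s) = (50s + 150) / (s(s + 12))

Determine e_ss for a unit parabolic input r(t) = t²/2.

e_ss = ∞

G(s) has one pole at the origin.
This is a Type 1 system; Ka = lim_{s→0} s^2·G(s) = 0, so the steady-state error for a parabola input is infinite.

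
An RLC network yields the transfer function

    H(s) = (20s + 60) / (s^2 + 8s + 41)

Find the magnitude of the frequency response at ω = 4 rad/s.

|H(j4)| ≈ 2.463

Substitute s = j4: numerator = 60 + j80, denominator = 25 + j32.
|H(j4)| = |60 + j80| / |25 + j32| = 100 / 40.608 ≈ 2.463.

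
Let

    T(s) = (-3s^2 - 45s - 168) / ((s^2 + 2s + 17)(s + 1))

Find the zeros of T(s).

Set the numerator to zero: -3s^2 - 45s - 168 = 0, i.e. -3·(s^2 + 15s + 56) = 0.
Factoring: (s + 8)(s + 7) = 0.

s = -8, -7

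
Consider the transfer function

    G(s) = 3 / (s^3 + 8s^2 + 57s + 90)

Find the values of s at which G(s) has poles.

s = -3 + 6j, -3 - 6j, -2

The poles are the roots of the denominator s^3 + 8s^2 + 57s + 90 = 0.
Trying s = -2: the polynomial evaluates to 0, so (s + 2) is a factor.
Dividing out leaves s^2 + 6s + 45 = 0.
The quadratic formula then gives s = -3 ± 6j.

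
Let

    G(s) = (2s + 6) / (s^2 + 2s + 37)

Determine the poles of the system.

The poles are the roots of the denominator s^2 + 2s + 37 = 0.
Using the quadratic formula: s = (-2 ± √(-144))/2 = -1 ± 6j.

s = -1 + 6j, -1 - 6j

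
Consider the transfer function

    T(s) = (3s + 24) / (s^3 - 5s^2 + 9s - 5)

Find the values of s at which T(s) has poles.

s = 1, 2 + j, 2 - j

The poles are the roots of the denominator s^3 - 5s^2 + 9s - 5 = 0.
Trying s = 1: the polynomial evaluates to 0, so (s - 1) is a factor.
Dividing out leaves s^2 - 4s + 5 = 0.
The quadratic formula then gives s = 2 ± 1j.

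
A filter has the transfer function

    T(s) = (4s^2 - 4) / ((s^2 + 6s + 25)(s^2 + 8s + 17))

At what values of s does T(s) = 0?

s = -1, 1

Set the numerator to zero: 4s^2 - 4 = 0, i.e. 4·(s^2 - 1) = 0.
Factoring: (s + 1)(s - 1) = 0.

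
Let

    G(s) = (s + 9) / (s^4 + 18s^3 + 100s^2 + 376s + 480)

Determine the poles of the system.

The poles are the roots of the denominator s^4 + 18s^3 + 100s^2 + 376s + 480 = 0.
Trying s = -12: the polynomial evaluates to 0, so (s + 12) is a factor.
Dividing out leaves s^3 + 6s^2 + 28s + 40 = 0.
This factors further as (s^2 + 4s + 20)(s + 2) = 0.

s = -2 ± 4j, -12, -2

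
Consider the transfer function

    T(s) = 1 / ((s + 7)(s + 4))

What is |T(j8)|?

Substitute s = j8: numerator = 1, denominator = -36 + j88.
|T(j8)| = |1| / |-36 + j88| = 1 / 95.079 ≈ 0.01052.

|T(j8)| ≈ 0.01052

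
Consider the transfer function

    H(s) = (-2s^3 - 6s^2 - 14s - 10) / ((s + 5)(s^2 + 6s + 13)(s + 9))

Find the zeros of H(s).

s = -1 + 2j, -1 - 2j, -1

Set the numerator to zero: -2s^3 - 6s^2 - 14s - 10 = 0, i.e. -2·(s^3 + 3s^2 + 7s + 5) = 0.
Factoring: (s^2 + 2s + 5)(s + 1) = 0.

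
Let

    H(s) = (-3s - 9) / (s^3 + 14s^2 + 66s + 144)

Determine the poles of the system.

s = -3 ± 3j, -8

The poles are the roots of the denominator s^3 + 14s^2 + 66s + 144 = 0.
Trying s = -8: the polynomial evaluates to 0, so (s + 8) is a factor.
Dividing out leaves s^2 + 6s + 18 = 0.
The quadratic formula then gives s = -3 ± 3j.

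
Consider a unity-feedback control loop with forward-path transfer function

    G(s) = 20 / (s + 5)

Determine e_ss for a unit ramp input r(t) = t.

e_ss = ∞

G(s) has no poles at the origin.
This is a Type 0 system; Kv = lim_{s→0} s·G(s) = 0, so the steady-state error for a ramp input is infinite.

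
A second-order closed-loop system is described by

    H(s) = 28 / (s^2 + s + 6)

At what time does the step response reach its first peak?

Comparing s^2 + s + 6 to s^2 + 2ζωₙs + ωₙ²: ωₙ = √6 ≈ 2.449 rad/s and ζ = 1/(2·√6) ≈ 0.2041.
ζωₙ = 1/2 = 0.5, so ω_d = ωₙ√(1−ζ²) = √(ωₙ² − (ζωₙ)²) = √(6 − 0.5²) = √5.75 ≈ 2.398 rad/s.
t_p = π/ω_d = π/2.398 ≈ 1.310 s.

t_p ≈ 1.310 s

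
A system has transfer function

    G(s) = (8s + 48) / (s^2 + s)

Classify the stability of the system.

The denominator s^2 + s factors as s(s + 1), giving poles at s = 0, -1.
Since the simple pole(s) at s = 0 lie on the jω-axis with none in the right half-plane, the system is marginally stable.

marginally stable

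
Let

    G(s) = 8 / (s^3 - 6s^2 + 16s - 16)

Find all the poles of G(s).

The poles are the roots of the denominator s^3 - 6s^2 + 16s - 16 = 0.
Trying s = 2: the polynomial evaluates to 0, so (s - 2) is a factor.
Dividing out leaves s^2 - 4s + 8 = 0.
The quadratic formula then gives s = 2 ± 2j.

s = 2 ± 2j, 2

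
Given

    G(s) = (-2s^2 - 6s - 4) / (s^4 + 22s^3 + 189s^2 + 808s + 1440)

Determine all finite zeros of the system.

s = -2, -1

Set the numerator to zero: -2s^2 - 6s - 4 = 0, i.e. -2·(s^2 + 3s + 2) = 0.
Factoring: (s + 2)(s + 1) = 0.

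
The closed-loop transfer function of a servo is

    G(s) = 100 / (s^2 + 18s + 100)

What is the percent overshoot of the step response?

Comparing s^2 + 18s + 100 to s^2 + 2ζωₙs + ωₙ²: ωₙ = 10 rad/s and ζ = 18/(2·10) = 0.9.
%OS = 100·exp(−πζ/√(1−ζ²)) = 100·exp(−π·0.9/√(1−0.9²)) ≈ 0.152%.

%OS ≈ 0.152%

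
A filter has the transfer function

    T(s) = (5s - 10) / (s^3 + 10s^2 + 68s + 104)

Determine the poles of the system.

The poles are the roots of the denominator s^3 + 10s^2 + 68s + 104 = 0.
Trying s = -2: the polynomial evaluates to 0, so (s + 2) is a factor.
Dividing out leaves s^2 + 8s + 52 = 0.
The quadratic formula then gives s = -4 ± 6j.

s = -4 + 6j, -4 - 6j, -2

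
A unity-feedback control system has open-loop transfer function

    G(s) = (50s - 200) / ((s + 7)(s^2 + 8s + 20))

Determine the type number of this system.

The denominator has no factor of s at the origin — no free integrator — so this is a Type 0 system.

Type 0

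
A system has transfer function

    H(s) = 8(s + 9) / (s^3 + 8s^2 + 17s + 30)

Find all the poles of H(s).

The poles are the roots of the denominator s^3 + 8s^2 + 17s + 30 = 0.
Trying s = -6: the polynomial evaluates to 0, so (s + 6) is a factor.
Dividing out leaves s^2 + 2s + 5 = 0.
The quadratic formula then gives s = -1 ± 2j.

s = -1 + 2j, -1 - 2j, -6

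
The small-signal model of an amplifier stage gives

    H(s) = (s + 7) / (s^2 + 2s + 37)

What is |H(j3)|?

Substitute s = j3: numerator = 7 + j3, denominator = 28 + j6.
|H(j3)| = |7 + j3| / |28 + j6| = 7.6158 / 28.636 ≈ 0.2660.

|H(j3)| ≈ 0.2660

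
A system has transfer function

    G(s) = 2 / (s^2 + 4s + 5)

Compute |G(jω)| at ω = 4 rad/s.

|G(j4)| ≈ 0.1030

Substitute s = j4: numerator = 2, denominator = -11 + j16.
|G(j4)| = |2| / |-11 + j16| = 2 / 19.416 ≈ 0.1030.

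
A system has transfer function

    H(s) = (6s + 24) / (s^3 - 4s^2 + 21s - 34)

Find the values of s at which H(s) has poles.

The poles are the roots of the denominator s^3 - 4s^2 + 21s - 34 = 0.
Trying s = 2: the polynomial evaluates to 0, so (s - 2) is a factor.
Dividing out leaves s^2 - 2s + 17 = 0.
The quadratic formula then gives s = 1 ± 4j.

s = 1 ± 4j, 2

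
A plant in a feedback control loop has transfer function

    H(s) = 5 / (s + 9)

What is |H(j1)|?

Substitute s = j1: numerator = 5, denominator = 9 + j1.
|H(j1)| = |5| / |9 + j1| = 5 / 9.0554 ≈ 0.5522.

|H(j1)| ≈ 0.5522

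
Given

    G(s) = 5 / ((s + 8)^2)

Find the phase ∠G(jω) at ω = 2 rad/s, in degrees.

∠G(j2) ≈ -28.07°

At s = j2: numerator = 5, denominator = 60 + j32.
∠G = ∠num − ∠den = 0° − (28.072°) = -28.07°.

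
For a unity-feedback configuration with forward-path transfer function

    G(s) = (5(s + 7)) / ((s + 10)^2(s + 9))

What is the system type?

Type 0

The denominator has no factor of s at the origin — no free integrator — so this is a Type 0 system.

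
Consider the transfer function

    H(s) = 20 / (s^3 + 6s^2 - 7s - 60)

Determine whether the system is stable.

unstable

The denominator s^3 + 6s^2 - 7s - 60 factors as (s + 5)(s + 4)(s - 3), giving poles at s = -5, -4, 3.
Since the pole(s) at s = 3 lie in the right half-plane, the system is unstable.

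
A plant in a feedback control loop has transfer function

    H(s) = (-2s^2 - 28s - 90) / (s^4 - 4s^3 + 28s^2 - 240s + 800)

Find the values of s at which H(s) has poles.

The poles are the roots of the denominator s^4 - 4s^3 + 28s^2 - 240s + 800 = 0.
No real roots exist; factor into two real quadratics: (s^2 - 8s + 20)(s^2 + 4s + 40) = 0.
Each quadratic gives a conjugate pair via the quadratic formula.

s = 4 ± 2j, -2 ± 6j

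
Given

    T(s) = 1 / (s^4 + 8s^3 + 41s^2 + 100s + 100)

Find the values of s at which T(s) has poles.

The poles are the roots of the denominator s^4 + 8s^3 + 41s^2 + 100s + 100 = 0.
No real roots exist; factor into two real quadratics: (s^2 + 4s + 5)(s^2 + 4s + 20) = 0.
Each quadratic gives a conjugate pair via the quadratic formula.

s = -2 ± j, -2 ± 4j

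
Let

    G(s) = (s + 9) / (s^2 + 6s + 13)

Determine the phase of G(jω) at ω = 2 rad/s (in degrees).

∠G(j2) ≈ -40.60°

At s = j2: numerator = 9 + j2, denominator = 9 + j12.
∠G = ∠num − ∠den = 12.529° − (53.130°) = -40.60°.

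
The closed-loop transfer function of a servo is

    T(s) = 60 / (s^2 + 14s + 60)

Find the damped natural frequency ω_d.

Comparing s^2 + 14s + 60 to s^2 + 2ζωₙs + ωₙ²: ωₙ = √60 ≈ 7.746 rad/s and ζ = 14/(2·√60) ≈ 0.9037.
ζωₙ = 14/2 = 7, so ω_d = ωₙ√(1−ζ²) = √(ωₙ² − (ζωₙ)²) = √(60 − 7²) = √11 ≈ 3.317 rad/s.

ω_d ≈ 3.317 rad/s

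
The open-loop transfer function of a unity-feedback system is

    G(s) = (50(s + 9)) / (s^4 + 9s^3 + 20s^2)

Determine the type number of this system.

Type 2

The denominator has 2 factors of s at the origin (free integrators), so this is a Type 2 system.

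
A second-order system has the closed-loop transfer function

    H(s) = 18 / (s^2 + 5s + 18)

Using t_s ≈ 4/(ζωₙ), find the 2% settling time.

t_s ≈ 1.600 s

Comparing s^2 + 5s + 18 to s^2 + 2ζωₙs + ωₙ²: ωₙ = √18 ≈ 4.243 rad/s and ζ = 5/(2·√18) ≈ 0.5893.
ζωₙ = 5/2 = 2.5, so t_s ≈ 4/(ζωₙ) = 4/2.5 = 1.600 s.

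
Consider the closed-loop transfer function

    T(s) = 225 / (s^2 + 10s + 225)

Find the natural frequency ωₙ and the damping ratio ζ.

Compare the denominator to the standard form s^2 + 2ζωₙs + ωₙ².
ωₙ² = 225, so ωₙ = 15 rad/s.
2ζωₙ = 10, so ζ = 10/(2·15) ≈ 0.3333.
With ζ = 0.3333 the response is underdamped.

ωₙ = 15 rad/s, ζ ≈ 0.3333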